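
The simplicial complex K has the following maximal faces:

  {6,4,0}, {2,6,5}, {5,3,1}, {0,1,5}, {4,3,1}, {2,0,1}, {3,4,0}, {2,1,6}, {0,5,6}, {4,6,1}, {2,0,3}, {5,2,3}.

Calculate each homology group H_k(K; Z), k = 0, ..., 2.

H_0 ≅ Z,  H_1 ≅ Z/2Z,  H_2 = 0.

Order the vertices as 0 < 1 < 2 < 3 < 4 < 5 < 6. Listing each simplex with vertices in this order, K has dimension 2 with simplices:

  0-simplices (7): [0], [1], [2], [3], [4], [5], [6]
  1-simplices (18): [0,1], [0,2], [0,3], [0,4], [0,5], [0,6], [1,2], [1,3], [1,4], [1,5], [1,6], [2,3], [2,5], [2,6], [3,4], [3,5], [4,6], [5,6]
  2-simplices (12): [0,1,2], [0,1,5], [0,2,3], [0,3,4], [0,4,6], [0,5,6], [1,2,6], [1,3,4], [1,3,5], [1,4,6], [2,3,5], [2,5,6]

so the chain groups are C_0 ≅ Z^7, C_1 ≅ Z^18, C_2 ≅ Z^12.

∂_1: C_1 → C_0 is given by ∂[p,q] = [q] − [p].
As a 7×18 matrix over Z this has rank 6, with invariant factors (1,1,1,1,1,1).

Boundary ∂_2: C_2 → C_1 maps a triangle to the signed sum of its edges. For instance
  ∂[1,4,6] = [4,6] − [1,6] + [1,4],
  ∂[1,2,6] = [2,6] − [1,6] + [1,2].
As a 18×12 matrix over Z this has rank 12, with invariant factors (1,1,1,1,1,1,1,1,1,1,1,2).

Reading off H_k = ker ∂_k / im ∂_{k+1}:

  H_0: rank C_0 − rank ∂_1 = 7 − 6 = 1, and the invariant factors of ∂_1 are all 1, so H_0 ≅ Z.
  H_1: rank ker ∂_1 − rank ∂_2 = (18 − 6) − 12 = 0, and ∂_2 has invariant factor 2 > 1, so H_1 ≅ Z/2Z.
  H_2: rank ker ∂_2 − rank ∂_3 = (12 − 12) − 0 = 0, and there is no ∂_3, so H_2 ≅ 0.

As a check, the Euler characteristic is 7 − 18 + 12 = 1, which agrees with 1 − 0 + 0 = 1.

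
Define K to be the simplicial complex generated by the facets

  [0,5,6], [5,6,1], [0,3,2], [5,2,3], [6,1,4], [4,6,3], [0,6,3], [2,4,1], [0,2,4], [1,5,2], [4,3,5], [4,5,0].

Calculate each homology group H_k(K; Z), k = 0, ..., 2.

H_0 = Z,  H_1 = Z/2,  H_2 = 0.

Order the vertices as 0 < 1 < 2 < 3 < 4 < 5 < 6. Listing each simplex with vertices in this order, K has dimension 2 with simplices:

  0-simplices (7): [0], [1], [2], [3], [4], [5], [6]
  1-simplices (18): [0,2], [0,3], [0,4], [0,5], [0,6], [1,2], [1,4], [1,5], [1,6], [2,3], [2,4], [2,5], [3,4], [3,5], [3,6], [4,5], [4,6], [5,6]
  2-simplices (12): [0,2,3], [0,2,4], [0,3,6], [0,4,5], [0,5,6], [1,2,4], [1,2,5], [1,4,6], [1,5,6], [2,3,5], [3,4,5], [3,4,6]

so the chain groups are C_0 ≅ Z^7, C_1 ≅ Z^18, C_2 ≅ Z^12.

The boundary map ∂_1: C_1 → C_0 maps an edge to its endpoints' difference, ∂[p,q] = q − p. For instance
  ∂[1,5] = [5] − [1].
This gives a 7×18 integer matrix of rank 6; reducing to Smith normal form yields diagonal entries (1,1,1,1,1,1).

∂_2: C_2 → C_1 sends each 2-simplex [p,q,r] to [q,r] − [p,r] + [p,q]. For instance
  ∂[1,2,4] = [2,4] − [1,4] + [1,2],
  ∂[3,4,5] = [4,5] − [3,5] + [3,4].
As a 18×12 matrix over Z this has rank 12, with invariant factors (1,1,1,1,1,1,1,1,1,1,1,2).

Now H_k = ker ∂_k / im ∂_{k+1}, so:

  H_0: rank C_0 − rank ∂_1 = 7 − 6 = 1, and the invariant factors of ∂_1 are all 1, so H_0 = Z.
  H_1: rank ker ∂_1 − rank ∂_2 = (18 − 6) − 12 = 0, and ∂_2 has invariant factor 2 > 1, so H_1 = Z/2.
  H_2: rank ker ∂_2 − rank ∂_3 = (12 − 12) − 0 = 0, and there is no ∂_3, so H_2 = 0.

As a check, the Euler characteristic is 7 − 18 + 12 = 1, which agrees with 1 − 0 + 0 = 1.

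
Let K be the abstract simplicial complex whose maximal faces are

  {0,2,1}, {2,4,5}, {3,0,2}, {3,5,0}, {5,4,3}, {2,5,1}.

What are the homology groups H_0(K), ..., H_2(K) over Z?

H_0 ≅ Z,  H_1 ≅ Z,  H_2 = 0.

Order the vertices as 0 < 1 < 2 < 3 < 4 < 5. Listing each simplex with vertices in this order, K has dimension 2 with simplices:

  0-simplices (6): [0], [1], [2], [3], [4], [5]
  1-simplices (12): [0,1], [0,2], [0,3], [0,5], [1,2], [1,5], [2,3], [2,4], [2,5], [3,4], [3,5], [4,5]
  2-simplices (6): [0,1,2], [0,2,3], [0,3,5], [1,2,5], [2,4,5], [3,4,5]

so the chain groups are C_0 ≅ Z^6, C_1 ≅ Z^12, C_2 ≅ Z^6.

∂_1: C_1 → C_0 maps an edge to its endpoints' difference, ∂[p,q] = q − p. For instance
  ∂[2,5] = [5] − [2].
The 6×12 boundary matrix has rank 5 and Smith normal form diag(1,1,1,1,1).

∂_2: C_2 → C_1 maps a triangle to the signed sum of its edges. For instance
  ∂[0,3,5] = [3,5] − [0,5] + [0,3],
  ∂[0,1,2] = [1,2] − [0,2] + [0,1].
The 12×6 boundary matrix has rank 6 and Smith normal form diag(1,1,1,1,1,1).

Computing H_k = (kernel of ∂_k) / (image of ∂_{k+1}):

  H_0: rank C_0 − rank ∂_1 = 6 − 5 = 1, and the invariant factors of ∂_1 are all 1, so H_0 = Z.
  H_1: rank ker ∂_1 − rank ∂_2 = (12 − 5) − 6 = 1, and the invariant factors of ∂_2 are all 1, so H_1 = Z.
  H_2: rank ker ∂_2 − rank ∂_3 = (6 − 6) − 0 = 0, and there is no ∂_3, so H_2 = 0.

As a check, the Euler characteristic is 6 − 12 + 6 = 0, which agrees with 1 − 1 + 0 = 0.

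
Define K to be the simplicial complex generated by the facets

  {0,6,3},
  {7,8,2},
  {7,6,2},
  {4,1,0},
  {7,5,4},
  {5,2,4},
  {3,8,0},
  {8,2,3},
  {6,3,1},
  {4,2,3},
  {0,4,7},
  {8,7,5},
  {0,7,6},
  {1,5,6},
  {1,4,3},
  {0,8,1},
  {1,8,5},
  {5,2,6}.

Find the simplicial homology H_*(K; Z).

We work with the vertex ordering 0 < 1 < 2 < 3 < 4 < 5 < 6 < 7 < 8. The simplices of K, each written with vertices in increasing order, are:

  0-simplices (9): [0], [1], [2], [3], [4], [5], [6], [7], [8]
  1-simplices (27): (27 of them)
  2-simplices (18): [0,1,4], [0,1,8], [0,3,6], [0,3,8], [0,4,7], [0,6,7], [1,3,4], [1,3,6], [1,5,6], [1,5,8], [2,3,4], [2,3,8], [2,4,5], [2,5,6], [2,6,7], [2,7,8], [4,5,7], [5,7,8]

giving chain groups C_0 ≅ Z^9, C_1 ≅ Z^27, C_2 ≅ Z^18.

The boundary map ∂_1: C_1 → C_0 maps an edge to its endpoints' difference, ∂[p,q] = q − p.
The resulting 9×27 matrix has rank 8, and its Smith normal form has invariant factors (1,1,1,1,1,1,1,1).

The boundary map ∂_2: C_2 → C_1 sends each 2-simplex [p,q,r] to [q,r] − [p,r] + [p,q]. For instance
  ∂[5,7,8] = [7,8] − [5,8] + [5,7],
  ∂[2,3,8] = [3,8] − [2,8] + [2,3].
This gives a 27×18 integer matrix of rank 18; reducing to Smith normal form yields diagonal entries (1,1,1,1,1,1,1,1,1,1,1,1,1,1,1,1,1,2).

From H_k ≅ ker(∂_k) / im(∂_{k+1}) we obtain:

  H_0: rank C_0 − rank ∂_1 = 9 − 8 = 1, and the invariant factors of ∂_1 are all 1, so H_0 = Z.
  H_1: rank ker ∂_1 − rank ∂_2 = (27 − 8) − 18 = 1, and ∂_2 has invariant factor 2 > 1, so H_1 = Z ⊕ Z/2.
  H_2: rank ker ∂_2 − rank ∂_3 = (18 − 18) − 0 = 0, and there is no ∂_3, so H_2 = 0.

(K is a triangulation of the Klein bottle.)

H_0 = Z,  H_1 = Z ⊕ Z/2,  H_2 = 0.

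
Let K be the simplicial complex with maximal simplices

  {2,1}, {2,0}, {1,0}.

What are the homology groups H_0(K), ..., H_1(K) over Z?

We work with the vertex ordering 0 < 1 < 2. The simplices of K, each written with vertices in increasing order, are:

  0-simplices (3): [0], [1], [2]
  1-simplices (3): [0,1], [0,2], [1,2]

so the chain groups are C_0 ≅ Z^3, C_1 ≅ Z^3.

The boundary map ∂_1: C_1 → C_0 maps an edge to its endpoints' difference, ∂[p,q] = q − p. For instance
  ∂[1,2] = [2] − [1].
The resulting 3×3 matrix has rank 2, and its Smith normal form has invariant factors (1,1).

From H_k ≅ ker(∂_k) / im(∂_{k+1}) we obtain:

  H_0: rank C_0 − rank ∂_1 = 3 − 2 = 1, and the invariant factors of ∂_1 are all 1, so H_0 = Z.
  H_1: rank ker ∂_1 − rank ∂_2 = (3 − 2) − 0 = 1, and there is no ∂_2, so H_1 = Z.

(K is a triangulation of the circle S^1.)

H_0 ≅ Z,  H_1 ≅ Z.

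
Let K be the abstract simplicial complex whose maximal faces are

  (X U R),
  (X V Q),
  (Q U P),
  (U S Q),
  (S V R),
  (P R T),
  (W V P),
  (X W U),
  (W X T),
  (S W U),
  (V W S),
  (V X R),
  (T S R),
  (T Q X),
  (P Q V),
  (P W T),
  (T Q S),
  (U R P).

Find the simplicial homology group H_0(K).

Fix the vertex order P < Q < R < S < T < U < V < W < X and write every simplex with vertices in increasing order. Then dim K = 2 and the simplices of K are:

  0-simplices (9): P, Q, R, S, T, U, V, W, X
  1-simplices (27): PQ, PR, PT, PU, PV, PW, QS, QT, QU, QV, QX, RS, RT, RU, RV, RX, ST, SU, SV, SW, TW, TX, UW, UX, VW, VX, WX
  2-simplices (18): PQU, PQV, PRT, PRU, PTW, PVW, QST, QSU, QTX, QVX, RST, RSV, RUX, RVX, SUW, SVW, TWX, UWX

so the chain groups are C_0 ≅ Z^9, C_1 ≅ Z^27, C_2 ≅ Z^18.

The boundary map ∂_1: C_1 → C_0 sends each edge [p,q] (with p < q) to q − p.
The 9×27 boundary matrix has rank 8 and Smith normal form diag(1,1,1,1,1,1,1,1).

The boundary map ∂_2: C_2 → C_1 maps a triangle to the signed sum of its edges. For instance
  ∂RVX = VX − RX + RV,
  ∂PTW = TW − PW + PT.
The resulting 27×18 matrix has rank 17, and its Smith normal form has invariant factors (1,1,1,1,1,1,1,1,1,1,1,1,1,1,1,1,1).

Now H_k = ker ∂_k / im ∂_{k+1}, so:

  H_0: rank C_0 − rank ∂_1 = 9 − 8 = 1, and the invariant factors of ∂_1 are all 1, so H_0 = Z.

(K is a triangulation of the torus T^2.)

H_0 ≅ Z.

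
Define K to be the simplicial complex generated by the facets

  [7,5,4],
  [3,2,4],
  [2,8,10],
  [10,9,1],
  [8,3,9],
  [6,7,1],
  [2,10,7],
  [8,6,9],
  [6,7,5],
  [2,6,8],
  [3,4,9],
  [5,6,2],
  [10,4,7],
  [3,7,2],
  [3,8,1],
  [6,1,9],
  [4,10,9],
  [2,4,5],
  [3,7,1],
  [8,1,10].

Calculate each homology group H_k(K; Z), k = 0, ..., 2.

Order the vertices as 1 < 2 < 3 < 4 < 5 < 6 < 7 < 8 < 9 < 10. Listing each simplex with vertices in this order, K has dimension 2 with simplices:

  0-simplices (10): [1], [2], [3], [4], [5], [6], [7], [8], [9], [10]
  1-simplices (30): (30 of them)
  2-simplices (20): (20 of them)

giving chain groups C_0 ≅ Z^10, C_1 ≅ Z^30, C_2 ≅ Z^20.

∂_1: C_1 → C_0 maps an edge to its endpoints' difference, ∂[p,q] = q − p. For instance
  ∂[8,10] = [10] − [8].
This gives a 10×30 integer matrix of rank 9; reducing to Smith normal form yields diagonal entries (1,1,1,1,1,1,1,1,1).

∂_2: C_2 → C_1 maps a triangle to the signed sum of its edges. For instance
  ∂[1,8,10] = [8,10] − [1,10] + [1,8],
  ∂[4,7,10] = [7,10] − [4,10] + [4,7].
The resulting 30×20 matrix has rank 20, and its Smith normal form has invariant factors (1,1,1,1,1,1,1,1,1,1,1,1,1,1,1,1,1,1,1,2).

Computing H_k = (kernel of ∂_k) / (image of ∂_{k+1}):

  H_0: rank C_0 − rank ∂_1 = 10 − 9 = 1, and the invariant factors of ∂_1 are all 1, so H_0 = Z.
  H_1: rank ker ∂_1 − rank ∂_2 = (30 − 9) − 20 = 1, and ∂_2 has invariant factor 2 > 1, so H_1 = Z ⊕ Z/2.
  H_2: rank ker ∂_2 − rank ∂_3 = (20 − 20) − 0 = 0, and there is no ∂_3, so H_2 = 0.

(K is a triangulation of the Klein bottle.)

H_0 = Z,  H_1 = Z ⊕ Z/2,  H_2 = 0.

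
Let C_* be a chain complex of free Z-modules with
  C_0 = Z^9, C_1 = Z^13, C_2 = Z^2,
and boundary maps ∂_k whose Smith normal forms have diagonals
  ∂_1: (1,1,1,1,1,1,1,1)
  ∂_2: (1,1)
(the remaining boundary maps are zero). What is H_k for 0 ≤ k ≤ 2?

H_0: b_0 = 9 − 0 − 8 = 1; torsion from ∂_1 factors > 1: none. So H_0 = Z.
H_1: b_1 = 13 − 8 − 2 = 3; torsion from ∂_2 factors > 1: none. So H_1 = Z^3.
H_2: b_2 = 2 − 2 − 0 = 0; torsion from ∂_3 factors > 1: none. So H_2 = 0.

H_0 = Z,  H_1 = Z^3,  H_2 = 0.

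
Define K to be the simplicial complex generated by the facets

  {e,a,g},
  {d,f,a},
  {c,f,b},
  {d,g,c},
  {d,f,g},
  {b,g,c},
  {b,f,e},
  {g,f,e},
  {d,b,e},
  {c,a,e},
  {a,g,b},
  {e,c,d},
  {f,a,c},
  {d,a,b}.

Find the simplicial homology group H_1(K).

Take the total order a < b < c < d < e < f < g on the vertex set. Then K (dimension 2) consists of the simplices:

  0-simplices (7): a, b, c, d, e, f, g
  1-simplices (21): ab, ac, ad, ae, af, ag, bc, bd, be, bf, bg, cd, ce, cf, cg, de, df, dg, ef, eg, fg
  2-simplices (14): abd, abg, ace, acf, adf, aeg, bcf, bcg, bde, bef, cde, cdg, dfg, efg

so the chain groups are C_0 ≅ Z^7, C_1 ≅ Z^21, C_2 ≅ Z^14.

∂_1: C_1 → C_0 sends each edge [p,q] (with p < q) to q − p. For instance
  ∂ae = e − a.
This gives a 7×21 integer matrix of rank 6; reducing to Smith normal form yields diagonal entries (1,1,1,1,1,1).

The boundary map ∂_2: C_2 → C_1 maps a triangle to the signed sum of its edges. For instance
  ∂efg = fg − eg + ef,
  ∂bde = de − be + bd.
The 21×14 boundary matrix has rank 13 and Smith normal form diag(1,1,1,1,1,1,1,1,1,1,1,1,1).

Reading off H_k = ker ∂_k / im ∂_{k+1}:

  H_1: rank ker ∂_1 − rank ∂_2 = (21 − 6) − 13 = 2, and the invariant factors of ∂_2 are all 1, so H_1 ≅ Z^2.

(K is a triangulation of the torus T^2.)

H_1 = Z^2.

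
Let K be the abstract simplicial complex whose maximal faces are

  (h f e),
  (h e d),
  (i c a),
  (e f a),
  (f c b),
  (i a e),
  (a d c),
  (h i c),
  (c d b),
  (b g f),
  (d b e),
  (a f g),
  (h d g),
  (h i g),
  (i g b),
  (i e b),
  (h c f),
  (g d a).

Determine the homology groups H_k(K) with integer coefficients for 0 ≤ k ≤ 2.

Order the vertices as a < b < c < d < e < f < g < h < i. Listing each simplex with vertices in this order, K has dimension 2 with simplices:

  0-simplices (9): a, b, c, d, e, f, g, h, i
  1-simplices (27): ac, ad, ae, af, ag, ai, bc, bd, be, bf, bg, bi, cd, cf, ch, ci, de, dg, dh, ef, eh, ei, fg, fh, gh, gi, hi
  2-simplices (18): acd, aci, adg, aef, aei, afg, bcd, bcf, bde, bei, bfg, bgi, cfh, chi, deh, dgh, efh, ghi

so the chain groups are C_0 ≅ Z^9, C_1 ≅ Z^27, C_2 ≅ Z^18.

Boundary ∂_1: C_1 → C_0 sends each edge [p,q] (with p < q) to q − p. For instance
  ∂cf = f − c.
The 9×27 boundary matrix has rank 8 and Smith normal form diag(1,1,1,1,1,1,1,1).

Boundary ∂_2: C_2 → C_1 sends each 2-simplex [p,q,r] to [q,r] − [p,r] + [p,q]. For instance
  ∂aei = ei − ai + ae,
  ∂bei = ei − bi + be.
As a 27×18 matrix over Z this has rank 17, with invariant factors (1,1,1,1,1,1,1,1,1,1,1,1,1,1,1,1,1).

Computing H_k = (kernel of ∂_k) / (image of ∂_{k+1}):

  H_0: rank C_0 − rank ∂_1 = 9 − 8 = 1, and the invariant factors of ∂_1 are all 1, so H_0 ≅ Z.
  H_1: rank ker ∂_1 − rank ∂_2 = (27 − 8) − 17 = 2, and the invariant factors of ∂_2 are all 1, so H_1 ≅ Z^2.
  H_2: rank ker ∂_2 − rank ∂_3 = (18 − 17) − 0 = 1, and there is no ∂_3, so H_2 ≅ Z.

H_0 ≅ Z,  H_1 ≅ Z^2,  H_2 ≅ Z.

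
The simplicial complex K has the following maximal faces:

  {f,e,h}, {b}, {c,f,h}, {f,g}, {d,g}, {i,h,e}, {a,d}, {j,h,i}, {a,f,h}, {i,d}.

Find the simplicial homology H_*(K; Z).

H_0 ≅ Z^2,  H_1 ≅ Z^2,  H_2 = 0.

Take the total order a < b < c < d < e < f < g < h < i < j on the vertex set. Then K (dimension 2) consists of the simplices:

  0-simplices (10): a, b, c, d, e, f, g, h, i, j
  1-simplices (15): ad, af, ah, cf, ch, dg, di, ef, eh, ei, fg, fh, hi, hj, ij
  2-simplices (5): afh, cfh, efh, ehi, hij

giving chain groups C_0 ≅ Z^10, C_1 ≅ Z^15, C_2 ≅ Z^5.

∂_1: C_1 → C_0 sends each edge [p,q] (with p < q) to q − p. For instance
  ∂ad = d − a.
This gives a 10×15 integer matrix of rank 8; reducing to Smith normal form yields diagonal entries (1,1,1,1,1,1,1,1).

∂_2: C_2 → C_1 maps a triangle to the signed sum of its edges. For instance
  ∂hij = ij − hj + hi,
  ∂ehi = hi − ei + eh.
The 15×5 boundary matrix has rank 5 and Smith normal form diag(1,1,1,1,1).

Computing H_k = (kernel of ∂_k) / (image of ∂_{k+1}):

  H_0: rank C_0 − rank ∂_1 = 10 − 8 = 2, and the invariant factors of ∂_1 are all 1, so H_0 = Z^2.
  H_1: rank ker ∂_1 − rank ∂_2 = (15 − 8) − 5 = 2, and the invariant factors of ∂_2 are all 1, so H_1 = Z^2.
  H_2: rank ker ∂_2 − rank ∂_3 = (5 − 5) − 0 = 0, and there is no ∂_3, so H_2 = 0.

As a check, the Euler characteristic is 10 − 15 + 5 = 0, which agrees with 2 − 2 + 0 = 0.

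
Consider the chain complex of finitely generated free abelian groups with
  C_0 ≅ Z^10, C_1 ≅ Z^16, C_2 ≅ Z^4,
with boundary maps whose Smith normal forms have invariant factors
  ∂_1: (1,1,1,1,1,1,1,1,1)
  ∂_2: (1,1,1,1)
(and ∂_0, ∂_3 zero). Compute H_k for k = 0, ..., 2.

H_0: b_0 = 10 − 0 − 9 = 1; torsion from ∂_1 factors > 1: none. So H_0 = Z.
H_1: b_1 = 16 − 9 − 4 = 3; torsion from ∂_2 factors > 1: none. So H_1 = Z^3.
H_2: b_2 = 4 − 4 − 0 = 0; torsion from ∂_3 factors > 1: none. So H_2 = 0.

H_0 = Z,  H_1 = Z^3,  H_2 = 0.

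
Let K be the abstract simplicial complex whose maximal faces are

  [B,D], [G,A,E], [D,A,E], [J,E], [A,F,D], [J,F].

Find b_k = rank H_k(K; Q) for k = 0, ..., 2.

Fix the vertex order A < B < D < E < F < G < J and write every simplex with vertices in increasing order. Then dim K = 2 and the simplices of K are:

  0-simplices (7): A, B, D, E, F, G, J
  1-simplices (10): AD, AE, AF, AG, BD, DE, DF, EG, EJ, FJ
  2-simplices (3): ADE, ADF, AEG

so the chain groups are C_0 ≅ Z^7, C_1 ≅ Z^10, C_2 ≅ Z^3.

∂_1: C_1 → C_0 is given by ∂[p,q] = [q] − [p]. For instance
  ∂FJ = J − F.
The resulting 7×10 matrix has rank 6, and its Smith normal form has invariant factors (1,1,1,1,1,1).

The boundary map ∂_2: C_2 → C_1 maps a triangle to the signed sum of its edges. For instance
  ∂AEG = EG − AG + AE,
  ∂ADF = DF − AF + AD.
This gives a 10×3 integer matrix of rank 3; reducing to Smith normal form yields diagonal entries (1,1,1).

Reading off H_k = ker ∂_k / im ∂_{k+1}:

  H_0: rank C_0 − rank ∂_1 = 7 − 6 = 1, and the invariant factors of ∂_1 are all 1, so H_0 = Z.
  H_1: rank ker ∂_1 − rank ∂_2 = (10 − 6) − 3 = 1, and the invariant factors of ∂_2 are all 1, so H_1 = Z.
  H_2: rank ker ∂_2 − rank ∂_3 = (3 − 3) − 0 = 0, and there is no ∂_3, so H_2 = 0.

As a check, the Euler characteristic is 7 − 10 + 3 = 0, which agrees with 1 − 1 + 0 = 0.

Hence the Betti numbers are b_0 = 1, b_1 = 1, b_2 = 0.

b_0 = 1, b_1 = 1, b_2 = 0.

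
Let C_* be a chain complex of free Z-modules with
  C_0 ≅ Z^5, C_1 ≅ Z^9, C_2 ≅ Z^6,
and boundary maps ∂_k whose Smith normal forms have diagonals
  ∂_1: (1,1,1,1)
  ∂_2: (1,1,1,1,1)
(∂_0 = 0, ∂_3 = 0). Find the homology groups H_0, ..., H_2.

H_0 = Z,  H_1 = 0,  H_2 = Z.

H_0: b_0 = 5 − 0 − 4 = 1; torsion from ∂_1 factors > 1: none. So H_0 = Z.
H_1: b_1 = 9 − 4 − 5 = 0; torsion from ∂_2 factors > 1: none. So H_1 = 0.
H_2: b_2 = 6 − 5 − 0 = 1; torsion from ∂_3 factors > 1: none. So H_2 = Z.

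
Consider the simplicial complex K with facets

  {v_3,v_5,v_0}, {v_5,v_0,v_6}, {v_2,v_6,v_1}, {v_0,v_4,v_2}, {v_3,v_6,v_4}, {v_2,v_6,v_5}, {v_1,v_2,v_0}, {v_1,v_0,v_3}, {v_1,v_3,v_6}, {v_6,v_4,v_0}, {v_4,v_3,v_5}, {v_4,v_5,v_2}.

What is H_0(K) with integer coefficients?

Fix the vertex order v_0 < v_1 < v_2 < v_3 < v_4 < v_5 < v_6 and write every simplex with vertices in increasing order. Then dim K = 2 and the simplices of K are:

  0-simplices (7): [v_0], [v_1], [v_2], [v_3], [v_4], [v_5], [v_6]
  1-simplices (18): (18 of them)
  2-simplices (12): (12 of them)

so the chain groups are C_0 ≅ Z^7, C_1 ≅ Z^18, C_2 ≅ Z^12.

∂_1: C_1 → C_0 sends each edge [p,q] (with p < q) to q − p. For instance
  ∂[v_2,v_4] = [v_4] − [v_2].
The resulting 7×18 matrix has rank 6, and its Smith normal form has invariant factors (1,1,1,1,1,1).

∂_2: C_2 → C_1 maps a triangle to the signed sum of its edges. For instance
  ∂[v_3,v_4,v_6] = [v_4,v_6] − [v_3,v_6] + [v_3,v_4],
  ∂[v_0,v_3,v_5] = [v_3,v_5] − [v_0,v_5] + [v_0,v_3].
The resulting 18×12 matrix has rank 12, and its Smith normal form has invariant factors (1,1,1,1,1,1,1,1,1,1,1,2).

From H_k ≅ ker(∂_k) / im(∂_{k+1}) we obtain:

  H_0: rank C_0 − rank ∂_1 = 7 − 6 = 1, and the invariant factors of ∂_1 are all 1, so H_0 = Z.

H_0 ≅ Z.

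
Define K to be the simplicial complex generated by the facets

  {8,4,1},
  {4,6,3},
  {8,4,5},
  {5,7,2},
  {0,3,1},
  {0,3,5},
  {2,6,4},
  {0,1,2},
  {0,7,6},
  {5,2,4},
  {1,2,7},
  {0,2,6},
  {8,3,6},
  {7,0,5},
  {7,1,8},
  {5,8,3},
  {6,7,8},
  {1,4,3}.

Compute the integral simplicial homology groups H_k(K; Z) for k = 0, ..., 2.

Fix the vertex order 0 < 1 < 2 < 3 < 4 < 5 < 6 < 7 < 8 and write every simplex with vertices in increasing order. Then dim K = 2 and the simplices of K are:

  0-simplices (9): [0], [1], [2], [3], [4], [5], [6], [7], [8]
  1-simplices (27): (27 of them)
  2-simplices (18): [0,1,2], [0,1,3], [0,2,6], [0,3,5], [0,5,7], [0,6,7], [1,2,7], [1,3,4], [1,4,8], [1,7,8], [2,4,5], [2,4,6], [2,5,7], [3,4,6], [3,5,8], [3,6,8], [4,5,8], [6,7,8]

so the chain groups are C_0 ≅ Z^9, C_1 ≅ Z^27, C_2 ≅ Z^18.

The boundary map ∂_1: C_1 → C_0 is given by ∂[p,q] = [q] − [p]. For instance
  ∂[5,7] = [7] − [5].
The 9×27 boundary matrix has rank 8 and Smith normal form diag(1,1,1,1,1,1,1,1).

∂_2: C_2 → C_1 acts by ∂[p,q,r] = [q,r] − [p,r] + [p,q]. For instance
  ∂[0,6,7] = [6,7] − [0,7] + [0,6],
  ∂[2,4,6] = [4,6] − [2,6] + [2,4].
This gives a 27×18 integer matrix of rank 18; reducing to Smith normal form yields diagonal entries (1,1,1,1,1,1,1,1,1,1,1,1,1,1,1,1,1,2).

Now H_k = ker ∂_k / im ∂_{k+1}, so:

  H_0: rank C_0 − rank ∂_1 = 9 − 8 = 1, and the invariant factors of ∂_1 are all 1, so H_0 = Z.
  H_1: rank ker ∂_1 − rank ∂_2 = (27 − 8) − 18 = 1, and ∂_2 has invariant factor 2 > 1, so H_1 = Z ⊕ Z/2.
  H_2: rank ker ∂_2 − rank ∂_3 = (18 − 18) − 0 = 0, and there is no ∂_3, so H_2 = 0.

(K is a triangulation of the Klein bottle.)

H_0 = Z,  H_1 = Z ⊕ Z/2,  H_2 = 0.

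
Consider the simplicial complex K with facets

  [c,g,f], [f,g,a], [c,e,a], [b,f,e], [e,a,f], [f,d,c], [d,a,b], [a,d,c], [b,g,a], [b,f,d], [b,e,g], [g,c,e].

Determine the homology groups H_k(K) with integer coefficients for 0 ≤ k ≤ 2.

H_0 = Z,  H_1 = Z/2,  H_2 = 0.

Order the vertices as a < b < c < d < e < f < g. Listing each simplex with vertices in this order, K has dimension 2 with simplices:

  0-simplices (7): a, b, c, d, e, f, g
  1-simplices (18): ab, ac, ad, ae, af, ag, bd, be, bf, bg, cd, ce, cf, cg, df, ef, eg, fg
  2-simplices (12): abd, abg, acd, ace, aef, afg, bdf, bef, beg, cdf, ceg, cfg

Hence C_0 ≅ Z^7, C_1 ≅ Z^18, C_2 ≅ Z^12.

The boundary map ∂_1: C_1 → C_0 maps an edge to its endpoints' difference, ∂[p,q] = q − p.
The resulting 7×18 matrix has rank 6, and its Smith normal form has invariant factors (1,1,1,1,1,1).

Boundary ∂_2: C_2 → C_1 acts by ∂[p,q,r] = [q,r] − [p,r] + [p,q]. For instance
  ∂abg = bg − ag + ab,
  ∂cfg = fg − cg + cf.
This gives a 18×12 integer matrix of rank 12; reducing to Smith normal form yields diagonal entries (1,1,1,1,1,1,1,1,1,1,1,2).

Reading off H_k = ker ∂_k / im ∂_{k+1}:

  H_0: rank C_0 − rank ∂_1 = 7 − 6 = 1, and the invariant factors of ∂_1 are all 1, so H_0 ≅ Z.
  H_1: rank ker ∂_1 − rank ∂_2 = (18 − 6) − 12 = 0, and ∂_2 has invariant factor 2 > 1, so H_1 ≅ Z/2.
  H_2: rank ker ∂_2 − rank ∂_3 = (12 − 12) − 0 = 0, and there is no ∂_3, so H_2 ≅ 0.

As a check, the Euler characteristic is 7 − 18 + 12 = 1, which agrees with 1 − 0 + 0 = 1.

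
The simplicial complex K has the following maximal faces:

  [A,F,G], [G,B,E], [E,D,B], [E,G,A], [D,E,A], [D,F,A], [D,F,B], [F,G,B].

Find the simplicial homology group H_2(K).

Fix the vertex order A < B < D < E < F < G and write every simplex with vertices in increasing order. Then dim K = 2 and the simplices of K are:

  0-simplices (6): A, B, D, E, F, G
  1-simplices (12): AD, AE, AF, AG, BD, BE, BF, BG, DE, DF, EG, FG
  2-simplices (8): ADE, ADF, AEG, AFG, BDE, BDF, BEG, BFG

Hence C_0 ≅ Z^6, C_1 ≅ Z^12, C_2 ≅ Z^8.

Boundary ∂_1: C_1 → C_0 maps an edge to its endpoints' difference, ∂[p,q] = q − p. For instance
  ∂AF = F − A.
This gives a 6×12 integer matrix of rank 5; reducing to Smith normal form yields diagonal entries (1,1,1,1,1).

∂_2: C_2 → C_1 maps a triangle to the signed sum of its edges. For instance
  ∂BDF = DF − BF + BD,
  ∂BDE = DE − BE + BD.
The 12×8 boundary matrix has rank 7 and Smith normal form diag(1,1,1,1,1,1,1).

Now H_k = ker ∂_k / im ∂_{k+1}, so:

  H_2: rank ker ∂_2 − rank ∂_3 = (8 − 7) − 0 = 1, and there is no ∂_3, so H_2 = Z.

H_2 ≅ Z.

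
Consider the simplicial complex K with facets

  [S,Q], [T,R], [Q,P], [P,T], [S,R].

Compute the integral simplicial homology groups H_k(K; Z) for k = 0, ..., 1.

Take the total order P < Q < R < S < T on the vertex set. Then K (dimension 1) consists of the simplices:

  0-simplices (5): P, Q, R, S, T
  1-simplices (5): PQ, PT, QS, RS, RT

giving chain groups C_0 ≅ Z^5, C_1 ≅ Z^5.

∂_1: C_1 → C_0 maps an edge to its endpoints' difference, ∂[p,q] = q − p.
This gives a 5×5 integer matrix of rank 4; reducing to Smith normal form yields diagonal entries (1,1,1,1).

Now H_k = ker ∂_k / im ∂_{k+1}, so:

  H_0: rank C_0 − rank ∂_1 = 5 − 4 = 1, and the invariant factors of ∂_1 are all 1, so H_0 = Z.
  H_1: rank ker ∂_1 − rank ∂_2 = (5 − 4) − 0 = 1, and there is no ∂_2, so H_1 = Z.

As a check, the Euler characteristic is 5 − 5 = 0, which agrees with 1 − 1 = 0.

H_0 = Z,  H_1 = Z.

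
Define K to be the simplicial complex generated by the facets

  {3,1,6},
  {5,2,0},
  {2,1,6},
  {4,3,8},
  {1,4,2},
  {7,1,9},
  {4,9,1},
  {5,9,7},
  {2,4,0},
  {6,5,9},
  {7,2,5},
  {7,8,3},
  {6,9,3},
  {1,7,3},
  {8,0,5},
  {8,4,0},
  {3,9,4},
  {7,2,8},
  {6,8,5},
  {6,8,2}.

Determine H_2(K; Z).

K has 10 vertices, 30 edges, 20 triangles.
rank ∂_2 = 20, rank ∂_3 = 0 ⇒ b_2 = 20 − 20 − 0 = 0. So H_2 = 0.

H_2 ≅ 0.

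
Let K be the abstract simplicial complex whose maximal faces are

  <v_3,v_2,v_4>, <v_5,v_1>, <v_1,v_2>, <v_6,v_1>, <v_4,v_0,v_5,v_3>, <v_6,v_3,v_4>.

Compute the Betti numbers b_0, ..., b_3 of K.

Fix the vertex order v_0 < v_1 < v_2 < v_3 < v_4 < v_5 < v_6 and write every simplex with vertices in increasing order. Then dim K = 3 and the simplices of K are:

  0-simplices (7): [v_0], [v_1], [v_2], [v_3], [v_4], [v_5], [v_6]
  1-simplices (13): [v_0,v_3], [v_0,v_4], [v_0,v_5], [v_1,v_2], [v_1,v_5], [v_1,v_6], [v_2,v_3], [v_2,v_4], [v_3,v_4], [v_3,v_5], [v_3,v_6], [v_4,v_5], [v_4,v_6]
  2-simplices (6): [v_0,v_3,v_4], [v_0,v_3,v_5], [v_0,v_4,v_5], [v_2,v_3,v_4], [v_3,v_4,v_5], [v_3,v_4,v_6]
  3-simplices (1): [v_0,v_3,v_4,v_5]

giving chain groups C_0 ≅ Z^7, C_1 ≅ Z^13, C_2 ≅ Z^6, C_3 ≅ Z^1.

∂_1: C_1 → C_0 sends each edge [p,q] (with p < q) to q − p. For instance
  ∂[v_2,v_3] = [v_3] − [v_2].
This gives a 7×13 integer matrix of rank 6; reducing to Smith normal form yields diagonal entries (1,1,1,1,1,1).

Boundary ∂_2: C_2 → C_1 acts by ∂[p,q,r] = [q,r] − [p,r] + [p,q]. For instance
  ∂[v_0,v_3,v_4] = [v_3,v_4] − [v_0,v_4] + [v_0,v_3],
  ∂[v_3,v_4,v_6] = [v_4,v_6] − [v_3,v_6] + [v_3,v_4].
The 13×6 boundary matrix has rank 5 and Smith normal form diag(1,1,1,1,1).

The boundary map ∂_3: C_3 → C_2 sends each 3-simplex σ to the alternating sum Σ_i (−1)^i (σ with its i-th vertex removed). For instance
  ∂[v_0,v_3,v_4,v_5] = [v_3,v_4,v_5] − [v_0,v_4,v_5] + [v_0,v_3,v_5] − [v_0,v_3,v_4].
The resulting 6×1 matrix has rank 1, and its Smith normal form has invariant factors (1).

From H_k ≅ ker(∂_k) / im(∂_{k+1}) we obtain:

  H_0: rank C_0 − rank ∂_1 = 7 − 6 = 1, and the invariant factors of ∂_1 are all 1, so H_0 = Z.
  H_1: rank ker ∂_1 − rank ∂_2 = (13 − 6) − 5 = 2, and the invariant factors of ∂_2 are all 1, so H_1 = Z^2.
  H_2: rank ker ∂_2 − rank ∂_3 = (6 − 5) − 1 = 0, and the invariant factors of ∂_3 are all 1, so H_2 = 0.
  H_3: rank ker ∂_3 − rank ∂_4 = (1 − 1) − 0 = 0, and there is no ∂_4, so H_3 = 0.

As a check, the Euler characteristic is 7 − 13 + 6 − 1 = -1, which agrees with 1 − 2 + 0 − 0 = -1.

Hence the Betti numbers are b_0 = 1, b_1 = 2, b_2 = 0, b_3 = 0.

b_0 = 1, b_1 = 2, b_2 = 0, b_3 = 0.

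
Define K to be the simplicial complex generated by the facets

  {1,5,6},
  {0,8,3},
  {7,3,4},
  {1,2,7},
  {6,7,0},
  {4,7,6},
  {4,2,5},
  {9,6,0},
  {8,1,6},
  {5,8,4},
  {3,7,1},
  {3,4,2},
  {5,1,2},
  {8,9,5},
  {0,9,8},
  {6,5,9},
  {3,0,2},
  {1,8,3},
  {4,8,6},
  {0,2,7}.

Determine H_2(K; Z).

H_2 ≅ 0.

Order the vertices as 0 < 1 < 2 < 3 < 4 < 5 < 6 < 7 < 8 < 9. Listing each simplex with vertices in this order, K has dimension 2 with simplices:

  0-simplices (10): [0], [1], [2], [3], [4], [5], [6], [7], [8], [9]
  1-simplices (30): (30 of them)
  2-simplices (20): (20 of them)

Hence C_0 ≅ Z^10, C_1 ≅ Z^30, C_2 ≅ Z^20.

Boundary ∂_1: C_1 → C_0 is given by ∂[p,q] = [q] − [p].
As a 10×30 matrix over Z this has rank 9, with invariant factors (1,1,1,1,1,1,1,1,1).

The boundary map ∂_2: C_2 → C_1 acts by ∂[p,q,r] = [q,r] − [p,r] + [p,q]. For instance
  ∂[2,3,4] = [3,4] − [2,4] + [2,3],
  ∂[4,5,8] = [5,8] − [4,8] + [4,5].
The resulting 30×20 matrix has rank 20, and its Smith normal form has invariant factors (1,1,1,1,1,1,1,1,1,1,1,1,1,1,1,1,1,1,1,2).

Reading off H_k = ker ∂_k / im ∂_{k+1}:

  H_2: rank ker ∂_2 − rank ∂_3 = (20 − 20) − 0 = 0, and there is no ∂_3, so H_2 ≅ 0.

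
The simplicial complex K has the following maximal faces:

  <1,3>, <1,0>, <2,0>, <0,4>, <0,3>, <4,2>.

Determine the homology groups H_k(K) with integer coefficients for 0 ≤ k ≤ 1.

H_0 ≅ Z,  H_1 ≅ Z^2.

K has 5 vertices, 6 edges.
rank ∂_0 = 0, rank ∂_1 = 4 ⇒ b_0 = 5 − 0 − 4 = 1; all invariant factors of ∂_1 are 1 so no torsion. So H_0 = Z.
rank ∂_1 = 4, rank ∂_2 = 0 ⇒ b_1 = 6 − 4 − 0 = 2. So H_1 = Z^2.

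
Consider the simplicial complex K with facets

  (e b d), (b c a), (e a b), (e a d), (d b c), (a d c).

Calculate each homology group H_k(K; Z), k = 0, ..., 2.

H_0 ≅ Z,  H_1 = 0,  H_2 ≅ Z.

We work with the vertex ordering a < b < c < d < e. The simplices of K, each written with vertices in increasing order, are:

  0-simplices (5): a, b, c, d, e
  1-simplices (9): ab, ac, ad, ae, bc, bd, be, cd, de
  2-simplices (6): abc, abe, acd, ade, bcd, bde

giving chain groups C_0 ≅ Z^5, C_1 ≅ Z^9, C_2 ≅ Z^6.

∂_1: C_1 → C_0 is given by ∂[p,q] = [q] − [p].
The resulting 5×9 matrix has rank 4, and its Smith normal form has invariant factors (1,1,1,1).

Boundary ∂_2: C_2 → C_1 maps a triangle to the signed sum of its edges. For instance
  ∂abc = bc − ac + ab,
  ∂abe = be − ae + ab.
The 9×6 boundary matrix has rank 5 and Smith normal form diag(1,1,1,1,1).

Now H_k = ker ∂_k / im ∂_{k+1}, so:

  H_0: rank C_0 − rank ∂_1 = 5 − 4 = 1, and the invariant factors of ∂_1 are all 1, so H_0 ≅ Z.
  H_1: rank ker ∂_1 − rank ∂_2 = (9 − 4) − 5 = 0, and the invariant factors of ∂_2 are all 1, so H_1 ≅ 0.
  H_2: rank ker ∂_2 − rank ∂_3 = (6 − 5) − 0 = 1, and there is no ∂_3, so H_2 ≅ Z.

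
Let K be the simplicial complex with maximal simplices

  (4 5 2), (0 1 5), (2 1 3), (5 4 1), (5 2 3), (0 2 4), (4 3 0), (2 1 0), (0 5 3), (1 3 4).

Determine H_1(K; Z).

Take the total order 0 < 1 < 2 < 3 < 4 < 5 on the vertex set. Then K (dimension 2) consists of the simplices:

  0-simplices (6): [0], [1], [2], [3], [4], [5]
  1-simplices (15): [0,1], [0,2], [0,3], [0,4], [0,5], [1,2], [1,3], [1,4], [1,5], [2,3], [2,4], [2,5], [3,4], [3,5], [4,5]
  2-simplices (10): [0,1,2], [0,1,5], [0,2,4], [0,3,4], [0,3,5], [1,2,3], [1,3,4], [1,4,5], [2,3,5], [2,4,5]

giving chain groups C_0 ≅ Z^6, C_1 ≅ Z^15, C_2 ≅ Z^10.

∂_1: C_1 → C_0 sends each edge [p,q] (with p < q) to q − p. For instance
  ∂[0,1] = [1] − [0].
The resulting 6×15 matrix has rank 5, and its Smith normal form has invariant factors (1,1,1,1,1).

∂_2: C_2 → C_1 acts by ∂[p,q,r] = [q,r] − [p,r] + [p,q]. For instance
  ∂[0,1,2] = [1,2] − [0,2] + [0,1],
  ∂[2,4,5] = [4,5] − [2,5] + [2,4].
As a 15×10 matrix over Z this has rank 10, with invariant factors (1,1,1,1,1,1,1,1,1,2).

From H_k ≅ ker(∂_k) / im(∂_{k+1}) we obtain:

  H_1: rank ker ∂_1 − rank ∂_2 = (15 − 5) − 10 = 0, and ∂_2 has invariant factor 2 > 1, so H_1 = Z/2Z.

(K is a triangulation of the real projective plane RP^2.)

H_1 = Z/2Z.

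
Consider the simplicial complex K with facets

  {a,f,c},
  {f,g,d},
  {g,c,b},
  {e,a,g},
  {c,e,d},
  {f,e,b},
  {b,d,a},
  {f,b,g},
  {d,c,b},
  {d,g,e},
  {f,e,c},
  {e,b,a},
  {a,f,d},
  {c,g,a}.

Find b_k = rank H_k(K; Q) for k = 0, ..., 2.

Order the vertices as a < b < c < d < e < f < g. Listing each simplex with vertices in this order, K has dimension 2 with simplices:

  0-simplices (7): a, b, c, d, e, f, g
  1-simplices (21): ab, ac, ad, ae, af, ag, bc, bd, be, bf, bg, cd, ce, cf, cg, de, df, dg, ef, eg, fg
  2-simplices (14): abd, abe, acf, acg, adf, aeg, bcd, bcg, bef, bfg, cde, cef, deg, dfg

Hence C_0 ≅ Z^7, C_1 ≅ Z^21, C_2 ≅ Z^14.

Boundary ∂_1: C_1 → C_0 sends each edge [p,q] (with p < q) to q − p.
The resulting 7×21 matrix has rank 6, and its Smith normal form has invariant factors (1,1,1,1,1,1).

Boundary ∂_2: C_2 → C_1 maps a triangle to the signed sum of its edges. For instance
  ∂cef = ef − cf + ce,
  ∂abd = bd − ad + ab.
As a 21×14 matrix over Z this has rank 13, with invariant factors (1,1,1,1,1,1,1,1,1,1,1,1,1).

From H_k ≅ ker(∂_k) / im(∂_{k+1}) we obtain:

  H_0: rank C_0 − rank ∂_1 = 7 − 6 = 1, and the invariant factors of ∂_1 are all 1, so H_0 = Z.
  H_1: rank ker ∂_1 − rank ∂_2 = (21 − 6) − 13 = 2, and the invariant factors of ∂_2 are all 1, so H_1 = Z^2.
  H_2: rank ker ∂_2 − rank ∂_3 = (14 − 13) − 0 = 1, and there is no ∂_3, so H_2 = Z.

As a check, the Euler characteristic is 7 − 21 + 14 = 0, which agrees with 1 − 2 + 1 = 0.

Hence the Betti numbers are b_0 = 1, b_1 = 2, b_2 = 1.

b_0 = 1, b_1 = 2, b_2 = 1.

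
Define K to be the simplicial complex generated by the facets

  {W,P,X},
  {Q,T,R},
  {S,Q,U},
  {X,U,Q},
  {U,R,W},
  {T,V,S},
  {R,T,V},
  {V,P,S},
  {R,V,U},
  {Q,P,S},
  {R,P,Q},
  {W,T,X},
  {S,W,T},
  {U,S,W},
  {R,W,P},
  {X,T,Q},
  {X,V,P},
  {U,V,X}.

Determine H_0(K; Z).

H_0 ≅ Z.

Take the total order P < Q < R < S < T < U < V < W < X on the vertex set. Then K (dimension 2) consists of the simplices:

  0-simplices (9): P, Q, R, S, T, U, V, W, X
  1-simplices (27): PQ, PR, PS, PV, PW, PX, QR, QS, QT, QU, QX, RT, RU, RV, RW, ST, SU, SV, SW, TV, TW, TX, UV, UW, UX, VX, WX
  2-simplices (18): PQR, PQS, PRW, PSV, PVX, PWX, QRT, QSU, QTX, QUX, RTV, RUV, RUW, STV, STW, SUW, TWX, UVX

so the chain groups are C_0 ≅ Z^9, C_1 ≅ Z^27, C_2 ≅ Z^18.

The boundary map ∂_1: C_1 → C_0 maps an edge to its endpoints' difference, ∂[p,q] = q − p.
The resulting 9×27 matrix has rank 8, and its Smith normal form has invariant factors (1,1,1,1,1,1,1,1).

∂_2: C_2 → C_1 sends each 2-simplex [p,q,r] to [q,r] − [p,r] + [p,q]. For instance
  ∂PVX = VX − PX + PV,
  ∂RTV = TV − RV + RT.
This gives a 27×18 integer matrix of rank 17; reducing to Smith normal form yields diagonal entries (1,1,1,1,1,1,1,1,1,1,1,1,1,1,1,1,1).

Reading off H_k = ker ∂_k / im ∂_{k+1}:

  H_0: rank C_0 − rank ∂_1 = 9 − 8 = 1, and the invariant factors of ∂_1 are all 1, so H_0 = Z.

(K is a triangulation of the torus T^2.)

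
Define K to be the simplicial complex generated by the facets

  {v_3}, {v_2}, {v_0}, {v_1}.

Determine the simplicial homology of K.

H_0 ≅ Z^4.

K has 4 vertices.
rank ∂_0 = 0, rank ∂_1 = 0 ⇒ b_0 = 4 − 0 − 0 = 4. So H_0 = Z^4.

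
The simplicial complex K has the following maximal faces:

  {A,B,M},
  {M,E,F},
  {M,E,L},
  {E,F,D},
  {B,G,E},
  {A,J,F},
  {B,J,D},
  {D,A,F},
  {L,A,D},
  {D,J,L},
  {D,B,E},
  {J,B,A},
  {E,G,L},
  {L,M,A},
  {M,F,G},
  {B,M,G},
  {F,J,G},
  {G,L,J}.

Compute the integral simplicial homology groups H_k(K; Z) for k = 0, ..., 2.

K has 9 vertices, 27 edges, 18 triangles.
rank ∂_0 = 0, rank ∂_1 = 8 ⇒ b_0 = 9 − 0 − 8 = 1; all invariant factors of ∂_1 are 1 so no torsion. So H_0 = Z.
rank ∂_1 = 8, rank ∂_2 = 18 ⇒ b_1 = 27 − 8 − 18 = 1; ∂_2 has invariant factor(s) [2] giving torsion. So H_1 = Z ⊕ Z/2.
rank ∂_2 = 18, rank ∂_3 = 0 ⇒ b_2 = 18 − 18 − 0 = 0. So H_2 = 0.

H_0 ≅ Z,  H_1 ≅ Z ⊕ Z/2,  H_2 = 0.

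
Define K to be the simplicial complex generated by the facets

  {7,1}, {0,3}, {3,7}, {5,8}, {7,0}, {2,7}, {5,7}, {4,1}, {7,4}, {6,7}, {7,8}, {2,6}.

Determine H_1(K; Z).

H_1 ≅ Z^4.

We work with the vertex ordering 0 < 1 < 2 < 3 < 4 < 5 < 6 < 7 < 8. The simplices of K, each written with vertices in increasing order, are:

  0-simplices (9): [0], [1], [2], [3], [4], [5], [6], [7], [8]
  1-simplices (12): [0,3], [0,7], [1,4], [1,7], [2,6], [2,7], [3,7], [4,7], [5,7], [5,8], [6,7], [7,8]

Hence C_0 ≅ Z^9, C_1 ≅ Z^12.

The boundary map ∂_1: C_1 → C_0 is given by ∂[p,q] = [q] − [p].
As a 9×12 matrix over Z this has rank 8, with invariant factors (1,1,1,1,1,1,1,1).

Now H_k = ker ∂_k / im ∂_{k+1}, so:

  H_1: rank ker ∂_1 − rank ∂_2 = (12 − 8) − 0 = 4, and there is no ∂_2, so H_1 = Z^4.

(K is a triangulation of a wedge of 4 circles.)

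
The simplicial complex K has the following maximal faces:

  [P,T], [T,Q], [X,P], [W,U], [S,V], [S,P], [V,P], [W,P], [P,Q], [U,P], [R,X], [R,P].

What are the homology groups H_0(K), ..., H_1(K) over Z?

H_0 = Z,  H_1 = Z^4.

Order the vertices as P < Q < R < S < T < U < V < W < X. Listing each simplex with vertices in this order, K has dimension 1 with simplices:

  0-simplices (9): P, Q, R, S, T, U, V, W, X
  1-simplices (12): PQ, PR, PS, PT, PU, PV, PW, PX, QT, RX, SV, UW

giving chain groups C_0 ≅ Z^9, C_1 ≅ Z^12.

Boundary ∂_1: C_1 → C_0 maps an edge to its endpoints' difference, ∂[p,q] = q − p.
This gives a 9×12 integer matrix of rank 8; reducing to Smith normal form yields diagonal entries (1,1,1,1,1,1,1,1).

From H_k ≅ ker(∂_k) / im(∂_{k+1}) we obtain:

  H_0: rank C_0 − rank ∂_1 = 9 − 8 = 1, and the invariant factors of ∂_1 are all 1, so H_0 ≅ Z.
  H_1: rank ker ∂_1 − rank ∂_2 = (12 − 8) − 0 = 4, and there is no ∂_2, so H_1 ≅ Z^4.

As a check, the Euler characteristic is 9 − 12 = -3, which agrees with 1 − 4 = -3.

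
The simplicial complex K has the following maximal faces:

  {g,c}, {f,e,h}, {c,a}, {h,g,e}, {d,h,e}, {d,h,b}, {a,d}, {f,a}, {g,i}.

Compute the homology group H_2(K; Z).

H_2 = 0.

Fix the vertex order a < b < c < d < e < f < g < h < i and write every simplex with vertices in increasing order. Then dim K = 2 and the simplices of K are:

  0-simplices (9): a, b, c, d, e, f, g, h, i
  1-simplices (14): ac, ad, af, bd, bh, cg, de, dh, ef, eg, eh, fh, gh, gi
  2-simplices (4): bdh, deh, efh, egh

so the chain groups are C_0 ≅ Z^9, C_1 ≅ Z^14, C_2 ≅ Z^4.

Boundary ∂_1: C_1 → C_0 maps an edge to its endpoints' difference, ∂[p,q] = q − p.
The 9×14 boundary matrix has rank 8 and Smith normal form diag(1,1,1,1,1,1,1,1).

∂_2: C_2 → C_1 sends each 2-simplex [p,q,r] to [q,r] − [p,r] + [p,q]. For instance
  ∂deh = eh − dh + de,
  ∂efh = fh − eh + ef.
This gives a 14×4 integer matrix of rank 4; reducing to Smith normal form yields diagonal entries (1,1,1,1).

From H_k ≅ ker(∂_k) / im(∂_{k+1}) we obtain:

  H_2: rank ker ∂_2 − rank ∂_3 = (4 − 4) − 0 = 0, and there is no ∂_3, so H_2 = 0.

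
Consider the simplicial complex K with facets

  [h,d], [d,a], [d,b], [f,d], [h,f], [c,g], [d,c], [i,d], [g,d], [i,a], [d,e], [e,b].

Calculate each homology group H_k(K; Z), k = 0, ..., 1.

H_0 ≅ Z,  H_1 ≅ Z^4.

We work with the vertex ordering a < b < c < d < e < f < g < h < i. The simplices of K, each written with vertices in increasing order, are:

  0-simplices (9): a, b, c, d, e, f, g, h, i
  1-simplices (12): ad, ai, bd, be, cd, cg, de, df, dg, dh, di, fh

giving chain groups C_0 ≅ Z^9, C_1 ≅ Z^12.

Boundary ∂_1: C_1 → C_0 sends each edge [p,q] (with p < q) to q − p. For instance
  ∂di = i − d.
The resulting 9×12 matrix has rank 8, and its Smith normal form has invariant factors (1,1,1,1,1,1,1,1).

From H_k ≅ ker(∂_k) / im(∂_{k+1}) we obtain:

  H_0: rank C_0 − rank ∂_1 = 9 − 8 = 1, and the invariant factors of ∂_1 are all 1, so H_0 ≅ Z.
  H_1: rank ker ∂_1 − rank ∂_2 = (12 − 8) − 0 = 4, and there is no ∂_2, so H_1 ≅ Z^4.

(K is a triangulation of a wedge of 4 circles.)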